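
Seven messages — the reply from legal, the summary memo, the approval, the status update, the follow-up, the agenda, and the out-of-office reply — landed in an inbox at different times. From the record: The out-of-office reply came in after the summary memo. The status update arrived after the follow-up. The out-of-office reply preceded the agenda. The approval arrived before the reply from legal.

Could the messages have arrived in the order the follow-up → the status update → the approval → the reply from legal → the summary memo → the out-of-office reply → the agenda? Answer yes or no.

yes

Check each stated constraint against the proposed order — e.g. the summary memo is ahead of the out-of-office reply; the approval is ahead of the reply from legal. Every pair is in the required order; nothing is violated.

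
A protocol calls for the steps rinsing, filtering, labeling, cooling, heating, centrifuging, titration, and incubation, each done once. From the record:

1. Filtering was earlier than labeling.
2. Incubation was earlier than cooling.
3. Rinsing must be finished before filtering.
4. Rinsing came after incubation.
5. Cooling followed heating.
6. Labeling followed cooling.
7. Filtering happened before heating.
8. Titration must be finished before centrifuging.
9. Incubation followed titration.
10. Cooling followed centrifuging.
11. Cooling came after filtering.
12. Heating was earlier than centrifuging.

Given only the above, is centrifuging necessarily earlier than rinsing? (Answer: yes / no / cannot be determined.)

no

Tracing the constraints gives rinsing → filtering → heating → centrifuging, so rinsing must come before centrifuging.
That means centrifuging cannot be before rinsing.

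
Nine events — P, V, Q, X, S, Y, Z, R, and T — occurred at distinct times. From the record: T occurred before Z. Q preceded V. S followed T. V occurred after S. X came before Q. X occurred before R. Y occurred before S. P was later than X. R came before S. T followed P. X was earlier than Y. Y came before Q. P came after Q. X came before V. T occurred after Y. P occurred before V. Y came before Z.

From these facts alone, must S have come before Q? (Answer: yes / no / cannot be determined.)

no

Tracing the constraints gives Q → P → T → S, so Q must come before S.
That means S cannot be before Q.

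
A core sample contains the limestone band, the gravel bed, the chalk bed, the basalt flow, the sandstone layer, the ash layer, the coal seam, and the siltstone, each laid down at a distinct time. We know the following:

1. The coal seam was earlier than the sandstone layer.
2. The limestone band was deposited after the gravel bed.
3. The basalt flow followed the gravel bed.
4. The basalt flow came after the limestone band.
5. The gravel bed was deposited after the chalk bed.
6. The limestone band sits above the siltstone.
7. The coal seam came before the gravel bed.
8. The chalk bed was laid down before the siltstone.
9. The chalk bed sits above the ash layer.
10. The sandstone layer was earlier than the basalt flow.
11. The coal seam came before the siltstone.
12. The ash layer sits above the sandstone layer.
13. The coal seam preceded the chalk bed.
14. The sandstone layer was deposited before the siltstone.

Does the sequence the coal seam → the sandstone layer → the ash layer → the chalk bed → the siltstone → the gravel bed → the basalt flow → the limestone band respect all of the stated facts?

The constraints require the limestone band before the basalt flow, but in the proposed sequence the basalt flow appears ahead of the limestone band. That one violation is enough.

no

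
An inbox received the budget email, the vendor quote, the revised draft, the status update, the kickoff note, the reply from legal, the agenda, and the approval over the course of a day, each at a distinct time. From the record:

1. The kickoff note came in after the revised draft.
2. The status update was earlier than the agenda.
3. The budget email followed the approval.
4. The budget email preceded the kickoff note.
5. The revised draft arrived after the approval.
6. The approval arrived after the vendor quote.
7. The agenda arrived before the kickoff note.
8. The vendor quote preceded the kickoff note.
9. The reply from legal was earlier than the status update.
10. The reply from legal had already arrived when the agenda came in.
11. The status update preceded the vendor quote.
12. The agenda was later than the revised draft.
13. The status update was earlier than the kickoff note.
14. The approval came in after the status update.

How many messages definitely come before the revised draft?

4

Directly stated before the revised draft: the approval.
The reply from legal reaches the revised draft via the reply from legal → the status update → the approval → the revised draft.
The status update reaches the revised draft via the status update → the approval → the revised draft.
The vendor quote reaches the revised draft via the vendor quote → the approval → the revised draft.
No chain forces the kickoff note (or any of the others) ahead of the revised draft.
That's the approval, the reply from legal, the status update, and the vendor quote — 4 in all.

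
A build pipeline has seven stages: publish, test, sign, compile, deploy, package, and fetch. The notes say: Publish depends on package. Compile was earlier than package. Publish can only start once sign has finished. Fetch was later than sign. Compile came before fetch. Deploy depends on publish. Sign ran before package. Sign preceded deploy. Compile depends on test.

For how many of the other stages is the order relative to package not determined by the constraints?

1

Forced before package: compile, sign, and test; forced after package: deploy and publish.
That leaves fetch with no forced order relative to package — 1.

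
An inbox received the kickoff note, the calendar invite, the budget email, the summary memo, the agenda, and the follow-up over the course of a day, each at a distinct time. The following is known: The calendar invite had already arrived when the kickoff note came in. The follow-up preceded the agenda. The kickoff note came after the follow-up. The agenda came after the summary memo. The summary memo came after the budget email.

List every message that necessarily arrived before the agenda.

the budget email, the follow-up, the summary memo

Directly stated before the agenda: the follow-up and the summary memo.
The budget email reaches the agenda via the budget email → the summary memo → the agenda.
No chain forces the kickoff note (or any of the others) ahead of the agenda.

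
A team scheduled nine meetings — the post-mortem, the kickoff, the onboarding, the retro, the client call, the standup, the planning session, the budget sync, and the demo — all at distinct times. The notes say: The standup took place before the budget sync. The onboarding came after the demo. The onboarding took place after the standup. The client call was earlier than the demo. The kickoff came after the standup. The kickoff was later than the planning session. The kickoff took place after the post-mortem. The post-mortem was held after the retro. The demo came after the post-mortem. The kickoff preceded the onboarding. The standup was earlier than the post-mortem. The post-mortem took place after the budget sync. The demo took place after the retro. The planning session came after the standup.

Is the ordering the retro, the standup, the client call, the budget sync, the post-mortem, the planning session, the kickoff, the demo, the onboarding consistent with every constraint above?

yes

Check each stated constraint against the proposed order — e.g. the retro is ahead of the demo; the standup is ahead of the onboarding. Every pair is in the required order; nothing is violated.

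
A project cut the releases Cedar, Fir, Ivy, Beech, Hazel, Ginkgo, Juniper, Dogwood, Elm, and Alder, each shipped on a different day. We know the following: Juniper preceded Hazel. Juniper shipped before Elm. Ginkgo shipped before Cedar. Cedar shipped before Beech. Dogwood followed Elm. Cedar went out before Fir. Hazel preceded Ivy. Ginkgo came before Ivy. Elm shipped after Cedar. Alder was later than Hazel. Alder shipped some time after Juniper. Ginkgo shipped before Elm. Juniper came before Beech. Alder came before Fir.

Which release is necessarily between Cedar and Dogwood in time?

Tracing the constraints gives Cedar → Elm → Dogwood, so Elm sits after Cedar and before Dogwood.
No other release is forced both after Cedar and before Dogwood.

Elm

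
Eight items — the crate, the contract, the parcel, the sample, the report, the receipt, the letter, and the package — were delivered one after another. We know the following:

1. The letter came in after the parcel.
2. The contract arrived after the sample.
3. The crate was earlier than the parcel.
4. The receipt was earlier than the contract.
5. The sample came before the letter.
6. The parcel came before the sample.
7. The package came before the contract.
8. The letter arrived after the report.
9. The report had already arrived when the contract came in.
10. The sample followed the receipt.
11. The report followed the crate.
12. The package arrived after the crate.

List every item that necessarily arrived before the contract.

Directly stated before the contract: the package, the receipt, the report, and the sample.
The crate reaches the contract via the crate → the package → the contract.
The parcel reaches the contract via the parcel → the sample → the contract.
No chain forces the letter ahead of the contract.

the crate, the package, the parcel, the receipt, the report, the sample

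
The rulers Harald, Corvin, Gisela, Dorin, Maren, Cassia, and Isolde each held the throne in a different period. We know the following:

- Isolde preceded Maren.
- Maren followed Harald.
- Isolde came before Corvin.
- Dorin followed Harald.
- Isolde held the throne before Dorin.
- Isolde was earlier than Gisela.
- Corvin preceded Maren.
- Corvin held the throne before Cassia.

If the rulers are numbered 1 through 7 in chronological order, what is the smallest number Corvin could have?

2

Isolde must come before Corvin — 1 forced predecessor.
Nothing else is forced ahead of Corvin, so their earliest slot is position 1 + 1 = 2.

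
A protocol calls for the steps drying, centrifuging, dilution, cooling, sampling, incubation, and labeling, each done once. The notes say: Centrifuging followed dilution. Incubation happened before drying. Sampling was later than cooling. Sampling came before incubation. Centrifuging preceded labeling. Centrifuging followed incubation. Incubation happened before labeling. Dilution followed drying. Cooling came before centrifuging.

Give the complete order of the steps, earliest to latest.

cooling, sampling, incubation, drying, dilution, centrifuging, labeling

The constraints fix every adjacent pair, so only one ordering works:
cooling → sampling → incubation → drying → dilution → centrifuging → labeling.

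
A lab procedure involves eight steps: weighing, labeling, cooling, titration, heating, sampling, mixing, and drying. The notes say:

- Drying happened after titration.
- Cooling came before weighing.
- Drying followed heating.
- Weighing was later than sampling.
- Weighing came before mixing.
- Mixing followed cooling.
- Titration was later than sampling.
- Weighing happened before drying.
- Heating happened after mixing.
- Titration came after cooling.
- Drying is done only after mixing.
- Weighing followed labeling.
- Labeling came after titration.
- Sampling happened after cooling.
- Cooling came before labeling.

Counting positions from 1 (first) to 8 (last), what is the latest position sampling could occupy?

Sampling must come before drying, heating, labeling, mixing, titration, and weighing — 6 steps forced after it.
Everything else can be placed before sampling in some valid order, so sampling can sit as late as position 8 − 6 = 2.

2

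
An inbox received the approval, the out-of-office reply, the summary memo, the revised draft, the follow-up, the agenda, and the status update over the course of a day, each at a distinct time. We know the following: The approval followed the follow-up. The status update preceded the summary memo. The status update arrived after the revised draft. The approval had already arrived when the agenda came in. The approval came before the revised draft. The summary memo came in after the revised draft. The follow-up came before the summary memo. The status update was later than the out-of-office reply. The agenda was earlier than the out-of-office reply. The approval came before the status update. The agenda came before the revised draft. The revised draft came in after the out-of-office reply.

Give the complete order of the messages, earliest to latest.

the follow-up, the approval, the agenda, the out-of-office reply, the revised draft, the status update, the summary memo

The constraints fix every adjacent pair, so only one ordering works:
the follow-up → the approval → the agenda → the out-of-office reply → the revised draft → the status update → the summary memo.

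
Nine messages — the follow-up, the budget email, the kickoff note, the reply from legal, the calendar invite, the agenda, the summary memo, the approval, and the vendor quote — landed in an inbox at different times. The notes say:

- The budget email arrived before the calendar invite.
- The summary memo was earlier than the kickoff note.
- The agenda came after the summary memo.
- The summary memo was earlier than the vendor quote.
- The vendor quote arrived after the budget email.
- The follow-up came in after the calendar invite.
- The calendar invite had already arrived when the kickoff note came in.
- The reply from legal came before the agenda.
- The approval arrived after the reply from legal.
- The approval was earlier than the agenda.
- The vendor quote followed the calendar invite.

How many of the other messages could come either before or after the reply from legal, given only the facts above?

Forced after the reply from legal: the agenda and the approval.
That leaves the budget email, the calendar invite, the follow-up, the kickoff note, the summary memo, and the vendor quote with no forced order relative to the reply from legal — 6.

6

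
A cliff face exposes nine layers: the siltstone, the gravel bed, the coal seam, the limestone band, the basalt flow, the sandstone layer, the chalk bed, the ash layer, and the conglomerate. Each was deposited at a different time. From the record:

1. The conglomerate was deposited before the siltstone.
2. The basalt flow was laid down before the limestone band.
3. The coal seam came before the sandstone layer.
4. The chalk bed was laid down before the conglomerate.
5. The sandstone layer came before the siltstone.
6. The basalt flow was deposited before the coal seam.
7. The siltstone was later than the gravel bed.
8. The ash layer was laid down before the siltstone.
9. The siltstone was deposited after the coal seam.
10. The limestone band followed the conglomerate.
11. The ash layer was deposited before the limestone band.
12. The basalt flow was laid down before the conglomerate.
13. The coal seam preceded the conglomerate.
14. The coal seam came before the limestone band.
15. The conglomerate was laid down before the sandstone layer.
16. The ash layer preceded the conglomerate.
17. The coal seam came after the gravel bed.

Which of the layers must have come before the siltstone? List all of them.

Directly stated before the siltstone: the ash layer, the coal seam, the conglomerate, the gravel bed, and the sandstone layer.
The basalt flow reaches the siltstone via the basalt flow → the conglomerate → the siltstone.
The chalk bed reaches the siltstone via the chalk bed → the conglomerate → the siltstone.
No chain forces the limestone band ahead of the siltstone.

the ash layer, the basalt flow, the chalk bed, the coal seam, the conglomerate, the gravel bed, the sandstone layer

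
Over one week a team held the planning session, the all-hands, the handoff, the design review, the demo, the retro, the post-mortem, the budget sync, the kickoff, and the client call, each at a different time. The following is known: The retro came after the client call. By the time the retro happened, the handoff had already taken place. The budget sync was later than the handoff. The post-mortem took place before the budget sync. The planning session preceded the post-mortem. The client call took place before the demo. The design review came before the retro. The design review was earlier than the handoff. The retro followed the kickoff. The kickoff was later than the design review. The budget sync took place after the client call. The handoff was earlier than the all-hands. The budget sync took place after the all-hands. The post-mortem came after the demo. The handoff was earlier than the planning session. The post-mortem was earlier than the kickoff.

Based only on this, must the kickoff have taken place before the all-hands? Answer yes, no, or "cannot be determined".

No chain of stated constraints runs from the kickoff to the all-hands, and none runs from the all-hands to the kickoff either.
So the relative order of the kickoff and the all-hands is not fixed by the given facts.

cannot be determined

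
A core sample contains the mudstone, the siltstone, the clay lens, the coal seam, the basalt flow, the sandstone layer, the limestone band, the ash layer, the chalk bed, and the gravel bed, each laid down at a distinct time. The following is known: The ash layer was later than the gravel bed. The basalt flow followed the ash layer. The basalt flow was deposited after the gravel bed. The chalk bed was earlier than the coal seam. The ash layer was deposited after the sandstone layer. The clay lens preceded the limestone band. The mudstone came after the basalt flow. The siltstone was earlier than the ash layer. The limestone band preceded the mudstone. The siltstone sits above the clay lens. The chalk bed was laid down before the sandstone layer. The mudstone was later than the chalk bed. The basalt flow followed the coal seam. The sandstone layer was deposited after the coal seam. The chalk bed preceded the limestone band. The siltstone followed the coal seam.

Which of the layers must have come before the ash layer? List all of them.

Directly stated before the ash layer: the gravel bed, the sandstone layer, and the siltstone.
The chalk bed reaches the ash layer via the chalk bed → the sandstone layer → the ash layer.
The clay lens reaches the ash layer via the clay lens → the siltstone → the ash layer.
The coal seam reaches the ash layer via the coal seam → the siltstone → the ash layer.
No chain forces the mudstone (or any of the others) ahead of the ash layer.

the chalk bed, the clay lens, the coal seam, the gravel bed, the sandstone layer, the siltstone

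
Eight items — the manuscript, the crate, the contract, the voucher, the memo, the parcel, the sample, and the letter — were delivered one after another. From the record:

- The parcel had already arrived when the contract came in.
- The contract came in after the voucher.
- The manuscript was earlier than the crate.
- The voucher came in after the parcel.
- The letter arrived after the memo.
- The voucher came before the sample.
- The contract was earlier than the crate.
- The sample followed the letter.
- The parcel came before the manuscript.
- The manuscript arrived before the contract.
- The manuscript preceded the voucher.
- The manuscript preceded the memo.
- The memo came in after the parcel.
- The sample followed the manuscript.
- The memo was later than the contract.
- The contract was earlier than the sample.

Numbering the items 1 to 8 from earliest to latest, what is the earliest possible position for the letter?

The contract, the manuscript, the memo, the parcel, and the voucher must all come before the letter — 5 forced predecessors.
Nothing else is forced ahead of the letter, so its earliest slot is position 5 + 1 = 6.

6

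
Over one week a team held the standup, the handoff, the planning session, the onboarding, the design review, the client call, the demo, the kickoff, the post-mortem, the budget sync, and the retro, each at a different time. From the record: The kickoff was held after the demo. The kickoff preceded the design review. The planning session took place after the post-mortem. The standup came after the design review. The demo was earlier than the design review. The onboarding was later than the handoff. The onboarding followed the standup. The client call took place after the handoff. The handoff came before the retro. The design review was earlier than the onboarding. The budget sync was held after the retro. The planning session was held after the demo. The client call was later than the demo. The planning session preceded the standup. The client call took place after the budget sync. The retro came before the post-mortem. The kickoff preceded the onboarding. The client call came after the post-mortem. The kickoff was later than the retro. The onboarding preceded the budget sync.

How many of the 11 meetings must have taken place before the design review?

4

Directly stated before the design review: the demo and the kickoff.
The handoff reaches the design review via the handoff → the retro → the kickoff → the design review.
The retro reaches the design review via the retro → the kickoff → the design review.
That's the demo, the handoff, the kickoff, and the retro — 4 in all.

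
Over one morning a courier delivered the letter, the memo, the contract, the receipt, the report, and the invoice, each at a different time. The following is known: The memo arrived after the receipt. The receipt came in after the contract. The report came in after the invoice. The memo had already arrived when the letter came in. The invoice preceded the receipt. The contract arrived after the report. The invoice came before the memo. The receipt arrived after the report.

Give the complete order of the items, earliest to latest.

The constraints fix every adjacent pair, so only one ordering works:
the invoice → the report → the contract → the receipt → the memo → the letter.

the invoice, the report, the contract, the receipt, the memo, the letter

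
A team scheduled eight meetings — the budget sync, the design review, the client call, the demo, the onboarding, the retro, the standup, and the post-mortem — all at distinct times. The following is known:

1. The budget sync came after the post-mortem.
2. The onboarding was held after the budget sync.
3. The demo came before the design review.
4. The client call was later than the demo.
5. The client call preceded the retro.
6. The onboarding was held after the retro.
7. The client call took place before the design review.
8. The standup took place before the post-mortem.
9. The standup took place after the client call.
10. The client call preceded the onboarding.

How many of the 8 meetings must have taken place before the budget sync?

4

Directly stated before the budget sync: the post-mortem.
The client call reaches the budget sync via the client call → the standup → the post-mortem → the budget sync.
The demo reaches the budget sync via the demo → the client call → the standup → the post-mortem → the budget sync.
The standup reaches the budget sync via the standup → the post-mortem → the budget sync.
No chain forces the onboarding (or any of the others) ahead of the budget sync.
That's the client call, the demo, the post-mortem, and the standup — 4 in all.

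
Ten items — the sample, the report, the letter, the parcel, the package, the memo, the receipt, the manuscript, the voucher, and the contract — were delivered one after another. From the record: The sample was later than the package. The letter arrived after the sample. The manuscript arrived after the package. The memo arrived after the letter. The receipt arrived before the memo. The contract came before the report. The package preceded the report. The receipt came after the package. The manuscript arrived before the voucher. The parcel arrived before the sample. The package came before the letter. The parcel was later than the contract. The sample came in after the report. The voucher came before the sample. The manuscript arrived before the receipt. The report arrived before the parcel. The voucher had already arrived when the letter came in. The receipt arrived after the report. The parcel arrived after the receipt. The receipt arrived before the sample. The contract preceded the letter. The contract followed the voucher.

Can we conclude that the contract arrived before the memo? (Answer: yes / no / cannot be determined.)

yes

Chain the constraints: the contract → the letter → the memo. Each link is directly stated, so the contract comes before the memo.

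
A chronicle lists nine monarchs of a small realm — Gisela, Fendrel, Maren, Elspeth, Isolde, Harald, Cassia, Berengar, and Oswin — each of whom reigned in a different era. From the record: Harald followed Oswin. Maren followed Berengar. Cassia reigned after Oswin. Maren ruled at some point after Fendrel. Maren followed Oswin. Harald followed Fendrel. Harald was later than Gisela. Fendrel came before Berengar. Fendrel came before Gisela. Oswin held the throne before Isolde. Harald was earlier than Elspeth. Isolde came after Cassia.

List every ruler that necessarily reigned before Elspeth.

Fendrel, Gisela, Harald, Oswin

Directly stated before Elspeth: Harald.
Fendrel reaches Elspeth via Fendrel → Harald → Elspeth.
Gisela reaches Elspeth via Gisela → Harald → Elspeth.
Oswin reaches Elspeth via Oswin → Harald → Elspeth.
No chain forces Maren (or any of the others) ahead of Elspeth.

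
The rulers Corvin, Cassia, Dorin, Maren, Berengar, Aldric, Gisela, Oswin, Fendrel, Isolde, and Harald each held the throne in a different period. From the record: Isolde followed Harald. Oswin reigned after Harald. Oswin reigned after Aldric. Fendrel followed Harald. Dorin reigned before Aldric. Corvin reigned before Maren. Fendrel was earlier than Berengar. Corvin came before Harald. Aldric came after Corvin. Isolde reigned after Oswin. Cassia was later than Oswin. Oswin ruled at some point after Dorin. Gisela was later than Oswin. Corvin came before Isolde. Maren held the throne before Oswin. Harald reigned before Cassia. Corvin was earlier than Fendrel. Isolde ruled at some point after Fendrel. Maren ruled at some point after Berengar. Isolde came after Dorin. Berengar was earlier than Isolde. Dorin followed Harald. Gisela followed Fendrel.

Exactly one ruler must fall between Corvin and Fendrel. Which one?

Tracing the constraints gives Corvin → Harald → Fendrel, so Harald sits after Corvin and before Fendrel.
No other ruler is forced both after Corvin and before Fendrel.

Harald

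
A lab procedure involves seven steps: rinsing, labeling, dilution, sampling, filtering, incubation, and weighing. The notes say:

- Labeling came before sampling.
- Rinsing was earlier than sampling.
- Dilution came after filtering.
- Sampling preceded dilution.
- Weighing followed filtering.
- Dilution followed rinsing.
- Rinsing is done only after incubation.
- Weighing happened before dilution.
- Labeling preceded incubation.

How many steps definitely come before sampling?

3

Directly stated before sampling: labeling and rinsing.
Incubation reaches sampling via incubation → rinsing → sampling.
That's incubation, labeling, and rinsing — 3 in all.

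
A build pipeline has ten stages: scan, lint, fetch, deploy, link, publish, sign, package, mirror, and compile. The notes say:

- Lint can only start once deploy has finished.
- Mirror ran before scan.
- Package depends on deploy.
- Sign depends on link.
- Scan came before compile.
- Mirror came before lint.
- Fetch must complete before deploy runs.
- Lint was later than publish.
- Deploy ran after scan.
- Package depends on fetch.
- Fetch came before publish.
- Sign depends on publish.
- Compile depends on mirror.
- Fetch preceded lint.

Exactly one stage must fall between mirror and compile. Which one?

Tracing the constraints gives mirror → scan → compile, so scan sits after mirror and before compile.
No other stage is forced both after mirror and before compile.

scan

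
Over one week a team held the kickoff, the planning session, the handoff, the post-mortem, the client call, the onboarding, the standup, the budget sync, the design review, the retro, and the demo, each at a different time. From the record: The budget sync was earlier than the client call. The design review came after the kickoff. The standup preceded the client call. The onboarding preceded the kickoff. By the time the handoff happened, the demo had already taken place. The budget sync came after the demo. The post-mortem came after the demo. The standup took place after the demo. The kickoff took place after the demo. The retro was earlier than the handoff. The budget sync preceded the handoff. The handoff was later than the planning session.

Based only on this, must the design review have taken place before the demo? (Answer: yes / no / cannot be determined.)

Tracing the constraints gives the demo → the kickoff → the design review, so the demo must come before the design review.
That means the design review cannot be before the demo.

no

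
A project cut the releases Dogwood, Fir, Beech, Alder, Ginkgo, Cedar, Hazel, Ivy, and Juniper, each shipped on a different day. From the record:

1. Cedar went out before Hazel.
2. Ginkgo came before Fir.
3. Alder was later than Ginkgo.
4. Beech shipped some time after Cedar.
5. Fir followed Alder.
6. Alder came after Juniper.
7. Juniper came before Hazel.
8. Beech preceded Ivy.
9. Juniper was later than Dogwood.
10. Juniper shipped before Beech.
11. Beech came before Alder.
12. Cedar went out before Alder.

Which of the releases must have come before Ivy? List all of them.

Beech, Cedar, Dogwood, Juniper

Directly stated before Ivy: Beech.
Cedar reaches Ivy via Cedar → Beech → Ivy.
Dogwood reaches Ivy via Dogwood → Juniper → Beech → Ivy.
Juniper reaches Ivy via Juniper → Beech → Ivy.
No chain forces Ginkgo (or any of the others) ahead of Ivy.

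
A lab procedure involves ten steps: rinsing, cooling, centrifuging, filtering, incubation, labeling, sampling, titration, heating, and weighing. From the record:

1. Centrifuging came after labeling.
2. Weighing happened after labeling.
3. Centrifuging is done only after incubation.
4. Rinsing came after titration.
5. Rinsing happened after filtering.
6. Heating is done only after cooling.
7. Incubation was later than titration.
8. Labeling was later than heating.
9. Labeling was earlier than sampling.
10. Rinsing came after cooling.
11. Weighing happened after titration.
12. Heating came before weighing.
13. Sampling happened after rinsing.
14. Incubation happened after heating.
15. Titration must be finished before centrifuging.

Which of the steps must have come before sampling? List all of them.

Directly stated before sampling: labeling and rinsing.
Cooling reaches sampling via cooling → rinsing → sampling.
Filtering reaches sampling via filtering → rinsing → sampling.
Heating reaches sampling via heating → labeling → sampling.
Likewise titration reaches sampling by chaining the stated constraints.

cooling, filtering, heating, labeling, rinsing, titration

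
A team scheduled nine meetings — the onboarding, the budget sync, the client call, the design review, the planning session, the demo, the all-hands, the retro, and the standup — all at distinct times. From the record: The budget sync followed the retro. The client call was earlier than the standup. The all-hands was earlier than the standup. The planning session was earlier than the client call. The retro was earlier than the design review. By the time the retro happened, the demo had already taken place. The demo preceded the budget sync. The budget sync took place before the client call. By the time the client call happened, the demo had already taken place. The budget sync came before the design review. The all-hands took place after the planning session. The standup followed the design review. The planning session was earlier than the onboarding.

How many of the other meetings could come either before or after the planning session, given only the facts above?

Forced after the planning session: the all-hands, the client call, the onboarding, and the standup.
That leaves the budget sync, the demo, the design review, and the retro with no forced order relative to the planning session — 4.

4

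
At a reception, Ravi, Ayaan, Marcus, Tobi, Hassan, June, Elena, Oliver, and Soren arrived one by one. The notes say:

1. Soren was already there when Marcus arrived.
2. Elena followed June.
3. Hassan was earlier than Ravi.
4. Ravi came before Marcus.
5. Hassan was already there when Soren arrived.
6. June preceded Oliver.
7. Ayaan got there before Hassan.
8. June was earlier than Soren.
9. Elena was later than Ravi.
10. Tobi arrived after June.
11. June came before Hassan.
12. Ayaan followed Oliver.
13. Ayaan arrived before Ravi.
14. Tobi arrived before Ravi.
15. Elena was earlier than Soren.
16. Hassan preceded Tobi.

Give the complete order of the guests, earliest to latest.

The constraints fix every adjacent pair, so only one ordering works:
June → Oliver → Ayaan → Hassan → Tobi → Ravi → Elena → Soren → Marcus.

June, Oliver, Ayaan, Hassan, Tobi, Ravi, Elena, Soren, Marcus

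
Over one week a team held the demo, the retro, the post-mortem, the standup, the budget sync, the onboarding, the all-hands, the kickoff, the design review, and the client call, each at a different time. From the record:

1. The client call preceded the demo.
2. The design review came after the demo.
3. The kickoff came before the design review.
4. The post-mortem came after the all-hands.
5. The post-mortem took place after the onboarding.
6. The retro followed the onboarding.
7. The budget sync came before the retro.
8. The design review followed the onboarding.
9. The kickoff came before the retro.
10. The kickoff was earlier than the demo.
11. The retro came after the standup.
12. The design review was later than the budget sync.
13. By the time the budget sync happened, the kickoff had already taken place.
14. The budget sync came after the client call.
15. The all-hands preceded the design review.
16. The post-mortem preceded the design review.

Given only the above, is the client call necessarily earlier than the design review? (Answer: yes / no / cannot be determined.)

Chain the constraints: the client call → the demo → the design review. Each link is directly stated, so the client call comes before the design review.

yes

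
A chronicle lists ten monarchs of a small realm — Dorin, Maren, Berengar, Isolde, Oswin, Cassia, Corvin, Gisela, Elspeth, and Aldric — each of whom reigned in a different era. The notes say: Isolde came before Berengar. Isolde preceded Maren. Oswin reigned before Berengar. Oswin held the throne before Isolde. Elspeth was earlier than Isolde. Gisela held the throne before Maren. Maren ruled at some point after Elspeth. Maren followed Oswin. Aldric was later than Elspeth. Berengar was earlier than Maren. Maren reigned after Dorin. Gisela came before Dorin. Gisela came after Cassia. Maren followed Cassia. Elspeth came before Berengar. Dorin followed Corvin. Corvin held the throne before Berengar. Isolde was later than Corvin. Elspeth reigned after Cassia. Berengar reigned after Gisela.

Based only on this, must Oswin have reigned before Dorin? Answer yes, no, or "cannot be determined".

cannot be determined

No chain of stated constraints runs from Oswin to Dorin, and none runs from Dorin to Oswin either.
So the relative order of Oswin and Dorin is not fixed by the given facts.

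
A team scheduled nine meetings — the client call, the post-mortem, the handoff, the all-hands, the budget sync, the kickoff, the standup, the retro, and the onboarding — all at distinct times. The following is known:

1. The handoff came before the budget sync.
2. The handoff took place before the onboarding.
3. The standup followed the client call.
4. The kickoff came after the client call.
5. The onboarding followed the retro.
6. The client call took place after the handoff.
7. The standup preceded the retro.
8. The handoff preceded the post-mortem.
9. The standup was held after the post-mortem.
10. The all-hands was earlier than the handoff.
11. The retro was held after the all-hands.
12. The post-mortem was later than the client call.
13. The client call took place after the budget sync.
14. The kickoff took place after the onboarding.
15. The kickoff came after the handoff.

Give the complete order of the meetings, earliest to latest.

The constraints fix every adjacent pair, so only one ordering works:
the all-hands → the handoff → the budget sync → the client call → the post-mortem → the standup → the retro → the onboarding → the kickoff.

the all-hands, the handoff, the budget sync, the client call, the post-mortem, the standup, the retro, the onboarding, the kickoff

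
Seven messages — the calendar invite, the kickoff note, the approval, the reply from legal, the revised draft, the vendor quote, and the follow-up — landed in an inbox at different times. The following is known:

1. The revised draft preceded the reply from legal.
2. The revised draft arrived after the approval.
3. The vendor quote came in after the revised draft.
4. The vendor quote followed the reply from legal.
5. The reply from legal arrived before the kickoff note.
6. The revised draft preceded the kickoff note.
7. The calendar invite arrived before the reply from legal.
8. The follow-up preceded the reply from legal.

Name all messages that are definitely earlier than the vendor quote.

Directly stated before the vendor quote: the reply from legal and the revised draft.
The approval reaches the vendor quote via the approval → the revised draft → the vendor quote.
The calendar invite reaches the vendor quote via the calendar invite → the reply from legal → the vendor quote.
The follow-up reaches the vendor quote via the follow-up → the reply from legal → the vendor quote.
No chain forces the kickoff note ahead of the vendor quote.

the approval, the calendar invite, the follow-up, the reply from legal, the revised draft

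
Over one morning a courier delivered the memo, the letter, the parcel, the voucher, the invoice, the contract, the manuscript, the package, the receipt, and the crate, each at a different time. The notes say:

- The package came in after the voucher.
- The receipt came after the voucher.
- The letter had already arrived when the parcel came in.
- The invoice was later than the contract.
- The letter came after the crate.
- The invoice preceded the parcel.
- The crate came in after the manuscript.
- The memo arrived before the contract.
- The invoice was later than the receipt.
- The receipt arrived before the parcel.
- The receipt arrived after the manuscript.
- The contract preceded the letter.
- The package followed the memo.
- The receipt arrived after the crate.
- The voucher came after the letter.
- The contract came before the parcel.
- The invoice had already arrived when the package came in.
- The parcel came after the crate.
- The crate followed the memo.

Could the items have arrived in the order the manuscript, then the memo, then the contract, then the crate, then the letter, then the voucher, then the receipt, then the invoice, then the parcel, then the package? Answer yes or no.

yes

Check each stated constraint against the proposed order — e.g. the manuscript is ahead of the receipt; the memo is ahead of the package. Every pair is in the required order; nothing is violated.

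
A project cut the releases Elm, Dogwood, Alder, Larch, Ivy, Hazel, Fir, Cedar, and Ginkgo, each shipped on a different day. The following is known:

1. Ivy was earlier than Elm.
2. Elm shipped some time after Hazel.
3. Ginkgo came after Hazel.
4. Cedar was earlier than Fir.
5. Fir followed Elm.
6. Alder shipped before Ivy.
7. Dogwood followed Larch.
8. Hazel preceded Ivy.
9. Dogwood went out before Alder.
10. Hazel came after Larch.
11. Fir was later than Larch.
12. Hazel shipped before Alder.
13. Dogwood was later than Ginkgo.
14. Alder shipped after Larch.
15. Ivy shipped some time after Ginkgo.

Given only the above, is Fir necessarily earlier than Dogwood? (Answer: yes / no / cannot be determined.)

Tracing the constraints gives Dogwood → Alder → Ivy → Elm → Fir, so Dogwood must come before Fir.
That means Fir cannot be before Dogwood.

no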